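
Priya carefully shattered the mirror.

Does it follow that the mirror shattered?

yes

'Priya shattered the mirror' is the causative; it entails the inchoative 'the mirror shattered'.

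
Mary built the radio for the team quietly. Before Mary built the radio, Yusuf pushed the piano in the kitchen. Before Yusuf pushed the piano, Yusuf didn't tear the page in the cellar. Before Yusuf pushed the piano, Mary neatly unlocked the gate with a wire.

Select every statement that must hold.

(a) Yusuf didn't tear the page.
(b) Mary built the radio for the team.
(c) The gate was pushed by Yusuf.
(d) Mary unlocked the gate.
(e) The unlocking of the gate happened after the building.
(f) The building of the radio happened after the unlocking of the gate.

(b), (d), (f)

(a) Not entailed — dropping 'in the cellar' under negation is not valid — the original leaves open that Yusuf tore the page some other way.
(b) Entailed — every conjunct here is already in the original building event.
(c) Not entailed — Yusuf pushed the piano, not the gate; the gate belongs to the unlocking event.
(d) Entailed — this follows by dropping conjuncts from the unlocking event's description.
(e) Not entailed — the narrative places the unlocking before the building, not after.
(f) Entailed — the narrative places the unlocking before the building.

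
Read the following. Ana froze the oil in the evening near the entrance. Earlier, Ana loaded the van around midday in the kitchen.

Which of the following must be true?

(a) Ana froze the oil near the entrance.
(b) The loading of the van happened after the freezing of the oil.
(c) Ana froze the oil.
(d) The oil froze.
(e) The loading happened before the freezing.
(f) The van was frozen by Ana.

(a) Entailed — the original entails any weakening of itself; this just drops 'in the evening'.
(b) Not entailed — the narrative places the loading before the freezing, not after.
(c) Entailed — this follows by dropping conjuncts from the freezing event's description.
(d) Entailed — 'Ana froze the oil' is causative; it entails the inchoative 'the oil froze'.
(e) Entailed — the narrative places the loading before the freezing.
(f) Not entailed — Ana froze the oil, not the van; the van belongs to the loading event.

(a), (c), (d), (e)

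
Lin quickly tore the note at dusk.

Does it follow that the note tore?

yes

'Lin tore the note' is the causative; it entails the inchoative 'the note tore'.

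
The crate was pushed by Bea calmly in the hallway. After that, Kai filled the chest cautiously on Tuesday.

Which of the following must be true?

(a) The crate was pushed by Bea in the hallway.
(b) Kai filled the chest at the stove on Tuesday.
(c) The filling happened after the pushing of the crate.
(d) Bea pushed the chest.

(a), (c)

(a) Entailed — every conjunct here is already in the original pushing event.
(b) Not entailed — 'at the stove' adds information not in the original event.
(c) Entailed — the narrative places the pushing before the filling.
(d) Not entailed — Bea pushed the crate, not the chest; the chest belongs to the filling event.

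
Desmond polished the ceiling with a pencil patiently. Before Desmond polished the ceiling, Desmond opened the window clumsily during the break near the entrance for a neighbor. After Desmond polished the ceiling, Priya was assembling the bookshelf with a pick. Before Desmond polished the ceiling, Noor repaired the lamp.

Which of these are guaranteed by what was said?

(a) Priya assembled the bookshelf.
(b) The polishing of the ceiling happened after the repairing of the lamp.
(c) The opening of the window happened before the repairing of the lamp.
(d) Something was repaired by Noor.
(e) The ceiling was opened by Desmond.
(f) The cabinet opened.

(a) Not entailed — 'was assembling' is progressive on an accomplishment; it does not entail the completed 'assembled'.
(b) Entailed — the narrative places the repairing before the polishing.
(c) Not entailed — the narrative doesn't order the opening relative to the repairing.
(d) Entailed — this follows by dropping conjuncts from the repairing event's description.
(e) Not entailed — Desmond opened the window, not the ceiling; the ceiling belongs to the polishing event.
(f) Not entailed — the window is what opened, not the cabinet.

(b), (d)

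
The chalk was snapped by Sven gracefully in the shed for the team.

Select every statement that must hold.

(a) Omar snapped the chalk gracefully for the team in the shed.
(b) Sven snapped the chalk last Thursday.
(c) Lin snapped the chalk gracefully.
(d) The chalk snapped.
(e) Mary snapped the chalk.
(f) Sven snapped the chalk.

(a) Not entailed — the passage has Sven snapping the chalk, not Omar.
(b) Not entailed — 'last Thursday' adds information not in the original event.
(c) Not entailed — the passage has Sven snapping the chalk, not Lin.
(d) Entailed — 'Sven snapped the chalk' is causative; it entails the inchoative 'the chalk snapped'.
(e) Not entailed — the passage has Sven snapping the chalk, not Mary.
(f) Entailed — dropping 'for the team', 'in the shed', 'gracefully' leaves a sub-description the original still satisfies.

(d), (f)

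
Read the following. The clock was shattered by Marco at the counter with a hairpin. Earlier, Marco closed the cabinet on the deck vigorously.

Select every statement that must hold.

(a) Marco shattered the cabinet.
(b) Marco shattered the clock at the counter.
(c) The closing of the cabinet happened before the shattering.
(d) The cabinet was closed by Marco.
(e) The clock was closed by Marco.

(b), (c), (d)

(a) Not entailed — Marco shattered the clock, not the cabinet; the cabinet belongs to the closing event.
(b) Entailed — the original entails any weakening of itself; this just drops 'with a hairpin'.
(c) Entailed — the narrative places the closing before the shattering.
(d) Entailed — this follows by dropping conjuncts from the closing event's description.
(e) Not entailed — Marco closed the cabinet, not the clock; the clock belongs to the shattering event.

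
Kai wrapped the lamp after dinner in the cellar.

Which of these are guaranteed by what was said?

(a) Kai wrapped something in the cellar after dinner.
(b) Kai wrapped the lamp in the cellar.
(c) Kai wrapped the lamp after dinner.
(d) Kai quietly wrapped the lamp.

(a) Entailed — this follows by dropping conjuncts from the wrapping event's description.
(b) Entailed — the original entails any weakening of itself; this just drops 'after dinner'.
(c) Entailed — every conjunct here is already in the original wrapping event.
(d) Not entailed — 'quietly' adds information not in the original event.

(a), (b), (c)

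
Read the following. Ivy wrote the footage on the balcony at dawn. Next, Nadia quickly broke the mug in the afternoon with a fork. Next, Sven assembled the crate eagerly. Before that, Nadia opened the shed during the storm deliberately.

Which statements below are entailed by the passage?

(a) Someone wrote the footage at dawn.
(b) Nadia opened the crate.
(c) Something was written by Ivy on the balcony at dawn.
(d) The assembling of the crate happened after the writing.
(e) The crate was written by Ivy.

(a) Entailed — the original entails any weakening of itself; this just drops 'on the balcony' and generalizes the agent.
(b) Not entailed — Nadia opened the shed, not the crate; the crate belongs to the assembling event.
(c) Entailed — every conjunct here is already in the original writing event.
(d) Entailed — the narrative places the writing before the assembling.
(e) Not entailed — Ivy wrote the footage, not the crate; the crate belongs to the assembling event.

(a), (c), (d)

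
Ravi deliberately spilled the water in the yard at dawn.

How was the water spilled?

'deliberately' marks the manner of the spilling event.

deliberately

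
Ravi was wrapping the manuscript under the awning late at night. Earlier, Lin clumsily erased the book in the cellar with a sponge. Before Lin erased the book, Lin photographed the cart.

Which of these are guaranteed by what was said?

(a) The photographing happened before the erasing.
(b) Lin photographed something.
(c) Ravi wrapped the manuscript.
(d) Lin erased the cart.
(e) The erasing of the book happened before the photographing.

(a), (b)

(a) Entailed — the narrative places the photographing before the erasing.
(b) Entailed — generalizing the patient leaves a sub-description the original still satisfies.
(c) Not entailed — 'was wrapping' is progressive on an accomplishment; it does not entail the completed 'wrapped'.
(d) Not entailed — Lin erased the book, not the cart; the cart belongs to the photographing event.
(e) Not entailed — the narrative places the photographing before the erasing, not after.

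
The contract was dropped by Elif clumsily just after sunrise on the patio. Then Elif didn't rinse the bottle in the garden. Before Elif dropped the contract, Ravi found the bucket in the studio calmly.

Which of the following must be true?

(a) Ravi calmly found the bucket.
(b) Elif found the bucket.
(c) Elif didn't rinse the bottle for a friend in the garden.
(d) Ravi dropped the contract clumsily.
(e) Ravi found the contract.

(a) Entailed — this follows by dropping conjuncts from the finding event's description.
(b) Not entailed — the passage has Ravi finding the bucket, not Elif.
(c) Entailed — under negation, adding a further restriction is entailed: if no such rinsing event occurred, none occurred for a friend either.
(d) Not entailed — the passage has Elif dropping the contract, not Ravi.
(e) Not entailed — Ravi found the bucket, not the contract; the contract belongs to the dropping event.

(a), (c)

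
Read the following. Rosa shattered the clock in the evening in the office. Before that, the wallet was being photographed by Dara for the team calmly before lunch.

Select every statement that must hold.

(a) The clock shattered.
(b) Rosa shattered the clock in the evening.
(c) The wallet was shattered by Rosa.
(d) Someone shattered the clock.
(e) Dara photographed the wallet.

(a), (b), (d)

(a) Entailed — 'Rosa shattered the clock' is causative; it entails the inchoative 'the clock shattered'.
(b) Entailed — every conjunct here is already in the original shattering event.
(c) Not entailed — Rosa shattered the clock, not the wallet; the wallet belongs to the photographing event.
(d) Entailed — this follows by dropping conjuncts from the shattering event's description.
(e) Not entailed — 'was photographing' is progressive on an accomplishment; it does not entail the completed 'photographed'.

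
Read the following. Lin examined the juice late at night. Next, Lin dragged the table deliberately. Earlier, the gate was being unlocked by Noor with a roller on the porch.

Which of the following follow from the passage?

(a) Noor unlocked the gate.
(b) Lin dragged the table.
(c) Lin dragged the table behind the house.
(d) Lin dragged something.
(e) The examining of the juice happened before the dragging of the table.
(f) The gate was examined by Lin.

(b), (d), (e)

(a) Not entailed — 'was unlocking' is progressive on an accomplishment; it does not entail the completed 'unlocked'.
(b) Entailed — this follows by dropping conjuncts from the dragging event's description.
(c) Not entailed — 'behind the house' adds information not in the original event.
(d) Entailed — every conjunct here is already in the original dragging event.
(e) Entailed — the narrative places the examining before the dragging.
(f) Not entailed — Lin examined the juice, not the gate; the gate belongs to the unlocking event.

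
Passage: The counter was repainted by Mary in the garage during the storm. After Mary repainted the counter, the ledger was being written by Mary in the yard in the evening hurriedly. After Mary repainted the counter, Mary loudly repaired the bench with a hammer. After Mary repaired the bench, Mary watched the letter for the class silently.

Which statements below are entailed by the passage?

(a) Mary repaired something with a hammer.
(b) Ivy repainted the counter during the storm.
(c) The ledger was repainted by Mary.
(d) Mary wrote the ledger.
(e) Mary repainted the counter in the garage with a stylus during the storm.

(a) Entailed — this follows by dropping conjuncts from the repairing event's description.
(b) Not entailed — the passage has Mary repainting the counter, not Ivy.
(c) Not entailed — Mary repainted the counter, not the ledger; the ledger belongs to the writing event.
(d) Not entailed — 'was writing' is progressive on an accomplishment; it does not entail the completed 'wrote'.
(e) Not entailed — 'with a stylus' adds information not in the original event.

(a)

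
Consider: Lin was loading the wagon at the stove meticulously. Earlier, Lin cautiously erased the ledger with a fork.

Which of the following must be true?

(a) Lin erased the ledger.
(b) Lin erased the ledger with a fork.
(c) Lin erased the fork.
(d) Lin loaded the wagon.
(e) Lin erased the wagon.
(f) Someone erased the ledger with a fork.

(a), (b), (f)

(a) Entailed — this follows by dropping conjuncts from the erasing event's description.
(b) Entailed — dropping 'cautiously' leaves a sub-description the original still satisfies.
(c) Not entailed — the fork is the instrument, not what was erased.
(d) Not entailed — 'was loading' is progressive on an accomplishment; it does not entail the completed 'loaded'.
(e) Not entailed — Lin erased the ledger, not the wagon; the wagon belongs to the loading event.
(f) Entailed — dropping 'cautiously' and generalizing the agent leaves a sub-description the original still satisfies.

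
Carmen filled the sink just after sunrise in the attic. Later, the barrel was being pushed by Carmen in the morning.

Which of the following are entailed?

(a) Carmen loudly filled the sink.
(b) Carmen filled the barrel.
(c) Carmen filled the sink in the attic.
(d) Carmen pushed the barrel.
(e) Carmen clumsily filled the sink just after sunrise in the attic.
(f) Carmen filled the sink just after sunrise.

(c), (d), (f)

(a) Not entailed — 'loudly' adds information not in the original event.
(b) Not entailed — Carmen filled the sink, not the barrel; the barrel belongs to the pushing event.
(c) Entailed — dropping 'just after sunrise' leaves a sub-description the original still satisfies.
(d) Entailed — 'push' is an activity; 'was pushing' entails that some pushing happened, so 'pushed' holds.
(e) Not entailed — 'clumsily' adds information not in the original event.
(f) Entailed — every conjunct here is already in the original filling event.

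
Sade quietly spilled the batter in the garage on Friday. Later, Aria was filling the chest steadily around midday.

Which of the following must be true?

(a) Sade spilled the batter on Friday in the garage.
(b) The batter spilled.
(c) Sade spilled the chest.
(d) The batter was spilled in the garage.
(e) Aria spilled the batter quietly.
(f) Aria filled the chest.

(a), (b), (d)

(a) Entailed — this follows by dropping conjuncts from the spilling event's description.
(b) Entailed — 'Sade spilled the batter' is causative; it entails the inchoative 'the batter spilled'.
(c) Not entailed — Sade spilled the batter, not the chest; the chest belongs to the filling event.
(d) Entailed — this follows by dropping conjuncts from the spilling event's description.
(e) Not entailed — the passage has Sade spilling the batter, not Aria.
(f) Not entailed — 'was filling' is progressive on an accomplishment; it does not entail the completed 'filled'.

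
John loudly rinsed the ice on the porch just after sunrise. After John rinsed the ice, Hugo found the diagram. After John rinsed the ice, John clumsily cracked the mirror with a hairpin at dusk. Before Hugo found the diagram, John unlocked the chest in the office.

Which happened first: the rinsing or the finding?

the rinsing

The connectives place the rinsing before the finding.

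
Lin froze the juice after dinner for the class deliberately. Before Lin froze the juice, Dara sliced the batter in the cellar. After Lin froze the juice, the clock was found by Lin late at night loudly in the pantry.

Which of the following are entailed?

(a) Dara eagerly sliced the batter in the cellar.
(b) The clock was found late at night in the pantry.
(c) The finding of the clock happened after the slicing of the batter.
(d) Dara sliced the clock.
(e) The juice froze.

(a) Not entailed — 'eagerly' adds information not in the original event.
(b) Entailed — the original entails any weakening of itself; this just drops 'loudly' and generalizes the agent.
(c) Entailed — the narrative places the slicing before the finding.
(d) Not entailed — Dara sliced the batter, not the clock; the clock belongs to the finding event.
(e) Entailed — 'Lin froze the juice' is causative; it entails the inchoative 'the juice froze'.

(b), (c), (e)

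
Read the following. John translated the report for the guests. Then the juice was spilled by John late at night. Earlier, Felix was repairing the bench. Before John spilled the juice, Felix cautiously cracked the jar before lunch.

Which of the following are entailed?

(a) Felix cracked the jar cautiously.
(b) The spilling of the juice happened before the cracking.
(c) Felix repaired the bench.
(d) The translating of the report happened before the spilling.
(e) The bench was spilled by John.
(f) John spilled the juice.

(a) Entailed — this follows by dropping conjuncts from the cracking event's description.
(b) Not entailed — the narrative places the cracking before the spilling, not after.
(c) Not entailed — 'was repairing' is progressive on an accomplishment; it does not entail the completed 'repaired'.
(d) Entailed — the narrative places the translating before the spilling.
(e) Not entailed — John spilled the juice, not the bench; the bench belongs to the repairing event.
(f) Entailed — dropping 'late at night' leaves a sub-description the original still satisfies.

(a), (d), (f)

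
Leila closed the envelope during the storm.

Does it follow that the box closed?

Nothing is said about any box; only the envelope is affected.

no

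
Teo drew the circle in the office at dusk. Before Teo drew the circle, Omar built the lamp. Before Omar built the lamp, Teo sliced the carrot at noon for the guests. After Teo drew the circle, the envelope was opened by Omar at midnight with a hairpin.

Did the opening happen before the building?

The narrative orders the building before the opening.

no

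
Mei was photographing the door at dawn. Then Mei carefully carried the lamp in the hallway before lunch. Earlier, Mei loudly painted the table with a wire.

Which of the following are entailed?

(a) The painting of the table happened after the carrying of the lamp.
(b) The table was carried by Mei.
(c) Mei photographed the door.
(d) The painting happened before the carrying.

(a) Not entailed — the narrative places the painting before the carrying, not after.
(b) Not entailed — Mei carried the lamp, not the table; the table belongs to the painting event.
(c) Not entailed — 'was photographing' is progressive on an accomplishment; it does not entail the completed 'photographed'.
(d) Entailed — the narrative places the painting before the carrying.

(d)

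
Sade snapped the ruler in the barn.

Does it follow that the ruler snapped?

yes

'Sade snapped the ruler' is the causative; it entails the inchoative 'the ruler snapped'.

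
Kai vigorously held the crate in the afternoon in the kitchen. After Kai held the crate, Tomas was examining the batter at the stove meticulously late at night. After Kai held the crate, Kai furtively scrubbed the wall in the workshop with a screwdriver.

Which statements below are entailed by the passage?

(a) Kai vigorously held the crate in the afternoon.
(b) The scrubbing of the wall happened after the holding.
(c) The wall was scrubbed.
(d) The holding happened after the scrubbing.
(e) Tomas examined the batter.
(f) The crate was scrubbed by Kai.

(a), (b), (c), (e)

(a) Entailed — this follows by dropping conjuncts from the holding event's description.
(b) Entailed — the narrative places the holding before the scrubbing.
(c) Entailed — this follows by dropping conjuncts from the scrubbing event's description.
(d) Not entailed — the narrative places the holding before the scrubbing, not after.
(e) Entailed — 'examine' is an activity; 'was examining' entails that some examining happened, so 'examined' holds.
(f) Not entailed — Kai scrubbed the wall, not the crate; the crate belongs to the holding event.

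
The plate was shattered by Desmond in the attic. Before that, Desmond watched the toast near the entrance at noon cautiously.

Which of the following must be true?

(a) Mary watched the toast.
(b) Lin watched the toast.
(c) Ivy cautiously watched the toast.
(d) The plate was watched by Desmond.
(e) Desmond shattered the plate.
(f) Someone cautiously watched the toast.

(a) Not entailed — the passage has Desmond watching the toast, not Mary.
(b) Not entailed — the passage has Desmond watching the toast, not Lin.
(c) Not entailed — the passage has Desmond watching the toast, not Ivy.
(d) Not entailed — Desmond watched the toast, not the plate; the plate belongs to the shattering event.
(e) Entailed — the original entails any weakening of itself; this just drops 'in the attic'.
(f) Entailed — dropping 'at noon', 'near the entrance' and generalizing the agent leaves a sub-description the original still satisfies.

(e), (f)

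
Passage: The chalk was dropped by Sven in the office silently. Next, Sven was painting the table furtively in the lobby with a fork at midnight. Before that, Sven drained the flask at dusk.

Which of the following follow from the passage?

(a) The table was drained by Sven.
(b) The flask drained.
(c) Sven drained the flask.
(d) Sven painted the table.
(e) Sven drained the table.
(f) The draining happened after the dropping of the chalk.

(a) Not entailed — Sven drained the flask, not the table; the table belongs to the painting event.
(b) Entailed — 'Sven drained the flask' is causative; it entails the inchoative 'the flask drained'.
(c) Entailed — the original entails any weakening of itself; this just drops 'at dusk'.
(d) Not entailed — 'was painting' is progressive on an accomplishment; it does not entail the completed 'painted'.
(e) Not entailed — Sven drained the flask, not the table; the table belongs to the painting event.
(f) Not entailed — the narrative doesn't order the dropping relative to the draining.

(b), (c)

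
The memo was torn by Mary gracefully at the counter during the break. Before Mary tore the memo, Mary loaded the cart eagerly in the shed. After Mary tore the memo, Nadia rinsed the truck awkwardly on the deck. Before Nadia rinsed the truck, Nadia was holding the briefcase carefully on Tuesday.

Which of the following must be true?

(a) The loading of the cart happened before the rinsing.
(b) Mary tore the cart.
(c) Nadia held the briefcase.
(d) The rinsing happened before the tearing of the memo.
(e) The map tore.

(a) Entailed — the narrative places the loading before the rinsing.
(b) Not entailed — Mary tore the memo, not the cart; the cart belongs to the loading event.
(c) Entailed — 'hold' is an activity; 'was holding' entails that some holding happened, so 'held' holds.
(d) Not entailed — the narrative places the tearing before the rinsing, not after.
(e) Not entailed — the memo is what tore, not the map.

(a), (c)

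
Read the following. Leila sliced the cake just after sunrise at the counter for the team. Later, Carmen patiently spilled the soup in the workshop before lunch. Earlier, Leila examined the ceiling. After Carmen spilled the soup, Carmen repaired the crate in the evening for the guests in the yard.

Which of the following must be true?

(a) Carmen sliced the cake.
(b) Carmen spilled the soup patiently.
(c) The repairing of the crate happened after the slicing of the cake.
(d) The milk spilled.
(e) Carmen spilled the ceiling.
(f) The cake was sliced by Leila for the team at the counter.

(b), (c), (f)

(a) Not entailed — the passage has Leila slicing the cake, not Carmen.
(b) Entailed — every conjunct here is already in the original spilling event.
(c) Entailed — the narrative places the slicing before the repairing.
(d) Not entailed — the soup is what spilled, not the milk.
(e) Not entailed — Carmen spilled the soup, not the ceiling; the ceiling belongs to the examining event.
(f) Entailed — the original entails any weakening of itself; this just drops 'just after sunrise'.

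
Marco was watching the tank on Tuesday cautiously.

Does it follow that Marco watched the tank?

yes

'watch' is atelic; if Marco was watching the tank, then Marco watched the tank (for some time).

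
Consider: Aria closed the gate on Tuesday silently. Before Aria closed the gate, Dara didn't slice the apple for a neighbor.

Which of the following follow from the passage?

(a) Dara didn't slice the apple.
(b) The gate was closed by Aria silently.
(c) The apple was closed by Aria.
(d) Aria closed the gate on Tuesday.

(b), (d)

(a) Not entailed — dropping 'for a neighbor' under negation is not valid — the original leaves open that Dara sliced the apple some other way.
(b) Entailed — every conjunct here is already in the original closing event.
(c) Not entailed — Aria closed the gate, not the apple; the apple belongs to the slicing event.
(d) Entailed — every conjunct here is already in the original closing event.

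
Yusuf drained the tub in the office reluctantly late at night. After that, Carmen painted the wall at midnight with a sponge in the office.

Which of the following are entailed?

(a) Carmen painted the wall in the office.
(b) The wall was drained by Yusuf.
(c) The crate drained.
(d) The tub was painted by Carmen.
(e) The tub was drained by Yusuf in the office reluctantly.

(a) Entailed — every conjunct here is already in the original painting event.
(b) Not entailed — Yusuf drained the tub, not the wall; the wall belongs to the painting event.
(c) Not entailed — the tub is what drained, not the crate.
(d) Not entailed — Carmen painted the wall, not the tub; the tub belongs to the draining event.
(e) Entailed — dropping 'late at night' leaves a sub-description the original still satisfies.

(a), (e)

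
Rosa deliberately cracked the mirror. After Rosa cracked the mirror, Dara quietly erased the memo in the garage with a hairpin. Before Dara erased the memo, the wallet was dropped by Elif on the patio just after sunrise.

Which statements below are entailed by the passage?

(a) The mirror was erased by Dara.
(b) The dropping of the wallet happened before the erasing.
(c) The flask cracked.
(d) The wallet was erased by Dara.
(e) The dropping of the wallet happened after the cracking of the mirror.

(a) Not entailed — Dara erased the memo, not the mirror; the mirror belongs to the cracking event.
(b) Entailed — the narrative places the dropping before the erasing.
(c) Not entailed — the mirror is what cracked, not the flask.
(d) Not entailed — Dara erased the memo, not the wallet; the wallet belongs to the dropping event.
(e) Not entailed — the narrative doesn't order the cracking relative to the dropping.

(b)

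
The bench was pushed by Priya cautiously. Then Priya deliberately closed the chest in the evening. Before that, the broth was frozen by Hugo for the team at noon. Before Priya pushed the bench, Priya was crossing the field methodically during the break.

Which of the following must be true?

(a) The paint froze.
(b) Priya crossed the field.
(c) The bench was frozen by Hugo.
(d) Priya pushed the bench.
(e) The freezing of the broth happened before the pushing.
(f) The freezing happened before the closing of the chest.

(d), (f)

(a) Not entailed — the broth is what froze, not the paint.
(b) Not entailed — 'was crossing' is progressive on an accomplishment; it does not entail the completed 'crossed'.
(c) Not entailed — Hugo froze the broth, not the bench; the bench belongs to the pushing event.
(d) Entailed — dropping 'cautiously' leaves a sub-description the original still satisfies.
(e) Not entailed — the narrative doesn't order the freezing relative to the pushing.
(f) Entailed — the narrative places the freezing before the closing.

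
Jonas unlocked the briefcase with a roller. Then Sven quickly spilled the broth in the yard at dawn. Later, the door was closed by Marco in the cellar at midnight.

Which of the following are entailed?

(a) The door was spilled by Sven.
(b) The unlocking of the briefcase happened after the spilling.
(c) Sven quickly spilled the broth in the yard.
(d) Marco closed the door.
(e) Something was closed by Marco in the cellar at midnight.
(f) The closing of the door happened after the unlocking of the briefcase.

(c), (d), (e), (f)

(a) Not entailed — Sven spilled the broth, not the door; the door belongs to the closing event.
(b) Not entailed — the narrative places the unlocking before the spilling, not after.
(c) Entailed — this follows by dropping conjuncts from the spilling event's description.
(d) Entailed — every conjunct here is already in the original closing event.
(e) Entailed — generalizing the patient leaves a sub-description the original still satisfies.
(f) Entailed — the narrative places the unlocking before the closing.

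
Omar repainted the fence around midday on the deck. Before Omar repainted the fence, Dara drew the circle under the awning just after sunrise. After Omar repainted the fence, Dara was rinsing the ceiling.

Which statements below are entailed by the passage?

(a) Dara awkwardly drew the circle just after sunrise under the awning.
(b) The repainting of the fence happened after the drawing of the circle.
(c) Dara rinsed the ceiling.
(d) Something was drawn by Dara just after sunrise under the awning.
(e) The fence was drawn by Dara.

(b), (c), (d)

(a) Not entailed — 'awkwardly' adds information not in the original event.
(b) Entailed — the narrative places the drawing before the repainting.
(c) Entailed — 'rinse' is an activity; 'was rinsing' entails that some rinsing happened, so 'rinsed' holds.
(d) Entailed — the original entails any weakening of itself; this just generalizes the patient.
(e) Not entailed — Dara drew the circle, not the fence; the fence belongs to the repainting event.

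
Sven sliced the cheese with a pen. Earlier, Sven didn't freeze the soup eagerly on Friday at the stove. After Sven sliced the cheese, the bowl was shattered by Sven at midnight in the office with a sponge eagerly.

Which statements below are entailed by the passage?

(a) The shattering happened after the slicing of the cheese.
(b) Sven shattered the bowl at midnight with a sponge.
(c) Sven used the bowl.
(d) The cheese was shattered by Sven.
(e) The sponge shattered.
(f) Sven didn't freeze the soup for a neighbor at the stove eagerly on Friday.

(a) Entailed — the narrative places the slicing before the shattering.
(b) Entailed — this follows by dropping conjuncts from the shattering event's description.
(c) Not entailed — the bowl is the patient, not an instrument — Sven used a sponge.
(d) Not entailed — Sven shattered the bowl, not the cheese; the cheese belongs to the slicing event.
(e) Not entailed — the bowl is what shattered, not the sponge.
(f) Entailed — under negation, adding a further restriction is entailed: if no such freezing event occurred, none occurred for a neighbor either.

(a), (b), (f)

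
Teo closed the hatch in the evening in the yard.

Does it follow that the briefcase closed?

Nothing is said about any briefcase; only the hatch is affected.

no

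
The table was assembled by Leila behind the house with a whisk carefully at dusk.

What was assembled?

the table

'the table' marks the patient of the assembling event.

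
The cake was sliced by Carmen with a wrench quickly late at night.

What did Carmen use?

'with a wrench' marks the instrument of the slicing event.

a wrench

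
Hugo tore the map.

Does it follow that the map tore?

yes

'Hugo tore the map' is the causative; it entails the inchoative 'the map tore'.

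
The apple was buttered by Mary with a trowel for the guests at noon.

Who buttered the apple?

'Mary' marks the agent of the buttering event.

Mary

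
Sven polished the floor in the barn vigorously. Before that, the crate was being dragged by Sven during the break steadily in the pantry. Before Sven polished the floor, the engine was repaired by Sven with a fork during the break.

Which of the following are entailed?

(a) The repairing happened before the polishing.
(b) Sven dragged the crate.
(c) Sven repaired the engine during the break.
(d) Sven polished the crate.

(a) Entailed — the narrative places the repairing before the polishing.
(b) Entailed — 'drag' is an activity; 'was dragging' entails that some dragging happened, so 'dragged' holds.
(c) Entailed — this follows by dropping conjuncts from the repairing event's description.
(d) Not entailed — Sven polished the floor, not the crate; the crate belongs to the dragging event.

(a), (b), (c)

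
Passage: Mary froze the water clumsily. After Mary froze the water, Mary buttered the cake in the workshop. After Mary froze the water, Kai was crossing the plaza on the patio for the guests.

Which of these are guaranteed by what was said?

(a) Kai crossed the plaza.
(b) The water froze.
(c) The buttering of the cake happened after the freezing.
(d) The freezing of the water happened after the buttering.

(b), (c)

(a) Not entailed — 'was crossing' is progressive on an accomplishment; it does not entail the completed 'crossed'.
(b) Entailed — 'Mary froze the water' is causative; it entails the inchoative 'the water froze'.
(c) Entailed — the narrative places the freezing before the buttering.
(d) Not entailed — the narrative places the freezing before the buttering, not after.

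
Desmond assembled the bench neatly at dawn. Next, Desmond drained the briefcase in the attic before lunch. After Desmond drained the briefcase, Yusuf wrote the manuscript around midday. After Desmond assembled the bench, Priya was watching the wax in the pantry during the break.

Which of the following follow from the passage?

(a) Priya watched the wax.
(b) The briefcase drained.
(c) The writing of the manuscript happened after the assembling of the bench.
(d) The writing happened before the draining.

(a) Entailed — 'watch' is an activity; 'was watching' entails that some watching happened, so 'watched' holds.
(b) Entailed — 'Desmond drained the briefcase' is causative; it entails the inchoative 'the briefcase drained'.
(c) Entailed — the narrative places the assembling before the writing.
(d) Not entailed — the narrative places the draining before the writing, not after.

(a), (b), (c)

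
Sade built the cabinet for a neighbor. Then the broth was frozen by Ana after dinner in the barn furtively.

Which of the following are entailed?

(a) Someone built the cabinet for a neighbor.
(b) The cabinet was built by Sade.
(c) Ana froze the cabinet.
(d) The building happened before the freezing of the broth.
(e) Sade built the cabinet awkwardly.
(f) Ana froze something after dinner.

(a) Entailed — every conjunct here is already in the original building event.
(b) Entailed — dropping 'for a neighbor' leaves a sub-description the original still satisfies.
(c) Not entailed — Ana froze the broth, not the cabinet; the cabinet belongs to the building event.
(d) Entailed — the narrative places the building before the freezing.
(e) Not entailed — 'awkwardly' adds information not in the original event.
(f) Entailed — this follows by dropping conjuncts from the freezing event's description.

(a), (b), (d), (f)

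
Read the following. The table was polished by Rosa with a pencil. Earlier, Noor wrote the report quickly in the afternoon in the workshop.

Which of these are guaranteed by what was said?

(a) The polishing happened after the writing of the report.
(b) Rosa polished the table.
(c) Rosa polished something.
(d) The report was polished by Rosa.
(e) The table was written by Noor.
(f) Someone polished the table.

(a) Entailed — the narrative places the writing before the polishing.
(b) Entailed — dropping 'with a pencil' leaves a sub-description the original still satisfies.
(c) Entailed — the original entails any weakening of itself; this just drops 'with a pencil' and generalizes the patient.
(d) Not entailed — Rosa polished the table, not the report; the report belongs to the writing event.
(e) Not entailed — Noor wrote the report, not the table; the table belongs to the polishing event.
(f) Entailed — the original entails any weakening of itself; this just drops 'with a pencil' and generalizes the agent.

(a), (b), (c), (f)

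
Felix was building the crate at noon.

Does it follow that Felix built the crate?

no

'was building' is progressive; for an accomplishment like 'build the crate', it doesn't entail completion.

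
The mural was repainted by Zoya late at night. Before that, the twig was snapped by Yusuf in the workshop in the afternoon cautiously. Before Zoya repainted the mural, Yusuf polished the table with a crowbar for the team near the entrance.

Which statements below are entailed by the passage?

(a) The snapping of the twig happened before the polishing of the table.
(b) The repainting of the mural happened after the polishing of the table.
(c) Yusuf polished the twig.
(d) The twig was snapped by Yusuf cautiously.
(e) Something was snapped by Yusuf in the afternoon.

(a) Not entailed — the narrative doesn't order the snapping relative to the polishing.
(b) Entailed — the narrative places the polishing before the repainting.
(c) Not entailed — Yusuf polished the table, not the twig; the twig belongs to the snapping event.
(d) Entailed — every conjunct here is already in the original snapping event.
(e) Entailed — dropping 'cautiously', 'in the workshop' and generalizing the patient leaves a sub-description the original still satisfies.

(b), (d), (e)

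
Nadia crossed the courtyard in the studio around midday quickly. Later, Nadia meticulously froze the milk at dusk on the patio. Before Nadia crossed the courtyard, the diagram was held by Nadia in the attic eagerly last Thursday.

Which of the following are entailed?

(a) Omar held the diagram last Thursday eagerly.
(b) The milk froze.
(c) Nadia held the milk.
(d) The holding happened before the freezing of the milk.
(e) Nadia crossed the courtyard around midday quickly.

(a) Not entailed — the passage has Nadia holding the diagram, not Omar.
(b) Entailed — 'Nadia froze the milk' is causative; it entails the inchoative 'the milk froze'.
(c) Not entailed — Nadia held the diagram, not the milk; the milk belongs to the freezing event.
(d) Entailed — the narrative places the holding before the freezing.
(e) Entailed — this follows by dropping conjuncts from the crossing event's description.

(b), (d), (e)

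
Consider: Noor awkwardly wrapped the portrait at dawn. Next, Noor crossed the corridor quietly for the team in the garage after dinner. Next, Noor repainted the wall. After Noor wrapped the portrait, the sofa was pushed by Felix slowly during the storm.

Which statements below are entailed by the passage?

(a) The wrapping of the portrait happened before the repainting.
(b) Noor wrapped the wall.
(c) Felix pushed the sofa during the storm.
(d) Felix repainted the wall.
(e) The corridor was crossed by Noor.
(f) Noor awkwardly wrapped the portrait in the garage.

(a) Entailed — the narrative places the wrapping before the repainting.
(b) Not entailed — Noor wrapped the portrait, not the wall; the wall belongs to the repainting event.
(c) Entailed — the original entails any weakening of itself; this just drops 'slowly'.
(d) Not entailed — the passage has Noor repainting the wall, not Felix.
(e) Entailed — this follows by dropping conjuncts from the crossing event's description.
(f) Not entailed — 'in the garage' adds information not in the original event.

(a), (c), (e)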